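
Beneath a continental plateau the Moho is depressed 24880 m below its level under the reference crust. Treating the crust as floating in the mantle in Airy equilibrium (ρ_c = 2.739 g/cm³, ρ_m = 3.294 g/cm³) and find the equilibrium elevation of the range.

5040 m

By Archimedes' principle applied to the lithosphere: ρ_c h = (ρ_m − ρ_c) r.
h = r (ρ_m − ρ_c) / ρ_c = 24880 m × (3.294 − 2.739) / 2.739 = 5040 m.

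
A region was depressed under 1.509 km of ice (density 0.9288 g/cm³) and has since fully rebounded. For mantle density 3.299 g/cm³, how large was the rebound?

Removing the load lets mantle flow back in; uplift u satisfies ρ_ice t = ρ_m u.
u = t ρ_ice/ρ_m = 1.509 km × 0.9288/3.299 = 0.425 km.

0.425 km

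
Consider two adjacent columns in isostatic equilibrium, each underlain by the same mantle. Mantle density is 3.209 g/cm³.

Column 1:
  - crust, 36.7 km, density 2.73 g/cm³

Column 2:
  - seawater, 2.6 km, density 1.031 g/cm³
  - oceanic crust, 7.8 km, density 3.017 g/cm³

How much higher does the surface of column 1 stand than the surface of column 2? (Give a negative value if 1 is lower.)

3.25 km

For any compensation level in the mantle, the mantle terms cancel and isostasy reduces to e = (Σt_1 − Σt_2) − (Σ(ρt)_1 − Σ(ρt)_2) / ρ_m.
Σt_1 = 36.7 km; Σt_2 = 10.4 km; Σ(ρt)_1 = 100.191; Σ(ρt)_2 = 26.2132 (in km·g/cm³).
e = (36.7 − 10.4) − (100.191 − 26.2132) / 3.209 = 3.25 km.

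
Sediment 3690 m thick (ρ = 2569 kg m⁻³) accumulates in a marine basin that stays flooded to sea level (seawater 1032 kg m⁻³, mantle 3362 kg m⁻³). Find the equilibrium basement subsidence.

Submarine loading: the sediment displaces seawater, and the subsidence is in turn flooded, so s (ρ_m − ρ_w) = t (ρ_sed − ρ_w).
s = 3690 m × (2569 − 1032) / (3362 − 1032) = 2430 m.

2430 m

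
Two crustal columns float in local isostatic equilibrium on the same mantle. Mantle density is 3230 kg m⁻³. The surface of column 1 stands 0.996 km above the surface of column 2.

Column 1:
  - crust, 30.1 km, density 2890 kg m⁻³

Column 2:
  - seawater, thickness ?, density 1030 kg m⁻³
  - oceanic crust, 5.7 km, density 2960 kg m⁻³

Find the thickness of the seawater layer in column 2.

Take the compensation level at the base of the deeper column (depth z_c below the surface of column 1) and equate Σ ρ_i t_i down to z_c; mantle fills any gap and the z_c terms cancel.
Column 1: 30.1×2890 + (z_c − 30.1)×3230
Column 2: 0.996×0 + x×1030 + 5.7×2960 + (z_c − 0.996 − 5.7 − x)×3230
The z_c×3230 term appears on both sides and cancels. Collect the known terms of each column as K = Σ(ρt)_known − 3230 × (depth of known layers): K_1 = 86989 − 3230×30.1 = −10234; K_2 = 16872 − 3230×(0.996 + 5.7) = −4756.08.
Balance: K_1 = K_2 − x×(3230 − 1030), so x = (K_2 − K_1)/(3230 − 1030) = 5477.92/2200 = 2.49 km.

2.49 km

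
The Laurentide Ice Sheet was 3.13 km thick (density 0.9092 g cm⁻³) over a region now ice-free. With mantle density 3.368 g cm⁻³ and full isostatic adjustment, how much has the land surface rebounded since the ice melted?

0.845 km

Removing the load lets mantle flow back in; uplift u satisfies ρ_ice t = ρ_m u.
u = t ρ_ice/ρ_m = 3.13 km × 0.9092/3.368 = 0.845 km.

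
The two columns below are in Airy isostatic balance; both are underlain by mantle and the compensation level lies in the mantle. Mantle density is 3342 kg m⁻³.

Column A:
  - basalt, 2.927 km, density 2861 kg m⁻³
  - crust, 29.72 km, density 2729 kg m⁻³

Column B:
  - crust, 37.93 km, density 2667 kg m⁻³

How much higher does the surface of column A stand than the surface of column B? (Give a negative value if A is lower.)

−1.79 km

For any compensation level in the mantle, the mantle terms cancel and isostasy reduces to e = (Σt_A − Σt_B) − (Σ(ρt)_A − Σ(ρt)_B) / ρ_m.
Σt_A = 32.647 km; Σt_B = 37.93 km; Σ(ρt)_A = 89480.027; Σ(ρt)_B = 101159.31 (in km·kg m⁻³).
e = (32.647 − 37.93) − (89480.027 − 101159.31) / 3342 = −1.79 km.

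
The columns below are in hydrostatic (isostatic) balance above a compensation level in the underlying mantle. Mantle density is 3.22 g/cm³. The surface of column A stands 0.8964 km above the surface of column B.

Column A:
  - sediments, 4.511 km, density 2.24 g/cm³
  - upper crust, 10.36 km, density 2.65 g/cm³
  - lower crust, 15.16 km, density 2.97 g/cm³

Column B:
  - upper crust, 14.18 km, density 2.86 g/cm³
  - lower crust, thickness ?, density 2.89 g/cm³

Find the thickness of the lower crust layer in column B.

Take the compensation level at the base of the deeper column (depth z_c below the surface of column A) and equate Σ ρ_i t_i down to z_c; mantle fills any gap and the z_c terms cancel.
Column A: 4.511×2.24 + 10.36×2.65 + 15.16×2.97 + (z_c − 30.031)×3.22
Column B: 0.8964×0 + 14.18×2.86 + x×2.89 + (z_c − 0.8964 − 14.18 − x)×3.22
The z_c×3.22 term appears on both sides and cancels. Collect the known terms of each column as K = Σ(ρt)_known − 3.22 × (depth of known layers): K_A = 82.58384 − 3.22×30.031 = −14.11598; K_B = 40.5548 − 3.22×(0.8964 + 14.18) = −7.991208.
Balance: K_A = K_B − x×(3.22 − 2.89), so x = (K_B − K_A)/(3.22 − 2.89) = 6.12477/0.33 = 18.6 km.

18.6 km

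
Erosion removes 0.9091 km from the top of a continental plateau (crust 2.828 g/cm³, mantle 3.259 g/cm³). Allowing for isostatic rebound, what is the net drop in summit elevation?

Rebound u = e ρ_c/ρ_m = 0.9091 km × 2.828/3.259 = 0.7889 km.
Net surface drop = e − u = 0.9091 km − 0.7889 km = e (ρ_m − ρ_c)/ρ_m = 0.12 km.

0.12 km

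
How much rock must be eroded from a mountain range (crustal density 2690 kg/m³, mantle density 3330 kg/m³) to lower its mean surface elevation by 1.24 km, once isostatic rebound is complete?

Net drop Δ = e − u = e − e ρ_c/ρ_m = e (ρ_m − ρ_c)/ρ_m.
e = Δ ρ_m/(ρ_m − ρ_c) = 1.24 km × 3330/640 = 6.45 km.

6.45 km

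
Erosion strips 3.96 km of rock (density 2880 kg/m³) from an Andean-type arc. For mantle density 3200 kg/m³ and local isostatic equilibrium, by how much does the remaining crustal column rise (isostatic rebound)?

3.56 km

Unloading: uplift u = e ρ_c/ρ_m = 3.96 km × 2880/3200 = 3.56 km.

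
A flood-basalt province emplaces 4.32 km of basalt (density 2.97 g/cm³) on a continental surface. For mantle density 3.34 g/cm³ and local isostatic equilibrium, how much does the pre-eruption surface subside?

3.84 km

Subaerial loading: s = t ρ_load / ρ_m.
s = 4.32 km × 2.97/3.34 = 3.84 km.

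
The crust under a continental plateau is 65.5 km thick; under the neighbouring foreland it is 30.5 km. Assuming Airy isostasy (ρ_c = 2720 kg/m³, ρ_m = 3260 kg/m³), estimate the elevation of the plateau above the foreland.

5.8 km

Excess crust Δ = 65.5 km − 30.5 km = 35 km, split between elevation h and root r with h + r = Δ.
Airy balance ρ_c h = (ρ_m − ρ_c) r gives r = h ρ_c/(ρ_m − ρ_c), so h (1 + ρ_c/(ρ_m − ρ_c)) = Δ, i.e. h = Δ (ρ_m − ρ_c)/ρ_m.
h = 35 km × 540/3260 = 5.8 km.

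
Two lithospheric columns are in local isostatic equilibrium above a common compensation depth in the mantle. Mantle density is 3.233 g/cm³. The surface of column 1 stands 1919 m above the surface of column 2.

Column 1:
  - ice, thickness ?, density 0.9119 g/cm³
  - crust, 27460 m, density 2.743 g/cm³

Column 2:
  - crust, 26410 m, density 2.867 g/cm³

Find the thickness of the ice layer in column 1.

Take the compensation level at the base of the deeper column (depth z_c below the surface of column 1) and equate Σ ρ_i t_i down to z_c; mantle fills any gap and the z_c terms cancel.
Column 1: x×0.9119 + 27460×2.743 + (z_c − 27460 − x)×3.233
Column 2: 1919×0 + 26410×2.867 + (z_c − 1919 − 26410)×3.233
The z_c×3.233 term appears on both sides and cancels. Collect the known terms of each column as K = Σ(ρt)_known − 3.233 × (depth of known layers): K_1 = 75322.78 − 3.233×27460 = −13455.4; K_2 = 75717.47 − 3.233×(1919 + 26410) = −15870.187.
Balance: K_1 − x×(3.233 − 0.9119) = K_2, so x = (K_1 − K_2)/(3.233 − 0.9119) = 2414.79/2.3211 = 1040 m.

1040 m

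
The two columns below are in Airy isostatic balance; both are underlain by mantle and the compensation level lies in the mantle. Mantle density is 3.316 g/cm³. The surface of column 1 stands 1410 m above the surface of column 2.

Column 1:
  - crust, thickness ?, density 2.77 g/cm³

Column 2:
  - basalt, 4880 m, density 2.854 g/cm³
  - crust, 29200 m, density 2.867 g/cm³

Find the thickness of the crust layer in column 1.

36700 m

Take the compensation level at the base of the deeper column (depth z_c below the surface of column 1) and equate Σ ρ_i t_i down to z_c; mantle fills any gap and the z_c terms cancel.
Column 1: x×2.77 + (z_c − 0 − x)×3.316
Column 2: 1410×0 + 4880×2.854 + 29200×2.867 + (z_c − 1410 − 34080)×3.316
The z_c×3.316 term appears on both sides and cancels. Collect the known terms of each column as K = Σ(ρt)_known − 3.316 × (depth of known layers): K_1 = 0 − 3.316×0 = 0; K_2 = 97643.92 − 3.316×(1410 + 34080) = −20040.92.
Balance: K_1 − x×(3.316 − 2.77) = K_2, so x = (K_1 − K_2)/(3.316 − 2.77) = 20040.9/0.546 = 36700 m.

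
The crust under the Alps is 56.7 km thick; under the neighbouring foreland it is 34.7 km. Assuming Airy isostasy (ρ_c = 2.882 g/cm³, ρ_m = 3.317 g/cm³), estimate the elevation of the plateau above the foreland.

Excess crust Δ = 56.7 km − 34.7 km = 22 km, split between elevation h and root r with h + r = Δ.
Airy balance ρ_c h = (ρ_m − ρ_c) r gives r = h ρ_c/(ρ_m − ρ_c), so h (1 + ρ_c/(ρ_m − ρ_c)) = Δ, i.e. h = Δ (ρ_m − ρ_c)/ρ_m.
h = 22 km × 0.435/3.317 = 2.89 km.

2.89 km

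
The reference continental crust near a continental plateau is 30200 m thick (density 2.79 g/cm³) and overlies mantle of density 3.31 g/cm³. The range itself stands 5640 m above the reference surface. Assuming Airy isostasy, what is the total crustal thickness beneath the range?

66100 m

Root depth r = h ρ_c / (ρ_m − ρ_c) = 5640 m × 2.79 / 0.52 = 30260 m.
Total thickness = T + h + r = 30200 m + 5640 m + 30260 m = 66100 m.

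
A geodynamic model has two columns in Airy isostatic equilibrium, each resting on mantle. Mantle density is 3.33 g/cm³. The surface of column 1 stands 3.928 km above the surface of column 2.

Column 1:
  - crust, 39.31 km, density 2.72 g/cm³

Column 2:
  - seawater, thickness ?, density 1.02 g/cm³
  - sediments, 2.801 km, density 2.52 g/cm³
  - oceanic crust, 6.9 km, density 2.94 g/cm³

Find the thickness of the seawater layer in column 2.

2.57 km

Take the compensation level at the base of the deeper column (depth z_c below the surface of column 1) and equate Σ ρ_i t_i down to z_c; mantle fills any gap and the z_c terms cancel.
Column 1: 39.31×2.72 + (z_c − 39.31)×3.33
Column 2: 3.928×0 + x×1.02 + 2.801×2.52 + 6.9×2.94 + (z_c − 3.928 − 9.701 − x)×3.33
The z_c×3.33 term appears on both sides and cancels. Collect the known terms of each column as K = Σ(ρt)_known − 3.33 × (depth of known layers): K_1 = 106.9232 − 3.33×39.31 = −23.9791; K_2 = 27.34452 − 3.33×(3.928 + 9.701) = −18.04005.
Balance: K_1 = K_2 − x×(3.33 − 1.02), so x = (K_2 − K_1)/(3.33 − 1.02) = 5.93905/2.31 = 2.57 km.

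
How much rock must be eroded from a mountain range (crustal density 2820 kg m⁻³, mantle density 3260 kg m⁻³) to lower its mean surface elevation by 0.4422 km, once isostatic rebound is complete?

3.28 km

Net drop Δ = e − u = e − e ρ_c/ρ_m = e (ρ_m − ρ_c)/ρ_m.
e = Δ ρ_m/(ρ_m − ρ_c) = 0.4422 km × 3260/440 = 3.28 km.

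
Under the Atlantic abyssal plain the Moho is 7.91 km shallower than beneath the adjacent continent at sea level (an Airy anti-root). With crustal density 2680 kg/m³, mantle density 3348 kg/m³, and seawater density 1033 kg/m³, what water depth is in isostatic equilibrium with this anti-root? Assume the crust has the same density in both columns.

Replacing a thickness d of crust by seawater at the top must be balanced by replacing crust with mantle at the base: d (ρ_c − ρ_w) = a (ρ_m − ρ_c).
d = a (ρ_m − ρ_c)/(ρ_c − ρ_w) = 7.91 km × 668/1647 = 3.21 km.

3.21 km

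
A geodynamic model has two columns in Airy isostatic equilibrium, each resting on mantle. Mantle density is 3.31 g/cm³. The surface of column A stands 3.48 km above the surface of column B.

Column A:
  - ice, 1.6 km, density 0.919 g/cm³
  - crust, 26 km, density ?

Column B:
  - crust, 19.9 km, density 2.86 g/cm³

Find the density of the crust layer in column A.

Take the compensation level at the base of the deeper column (depth z_c below the surface of column A) and equate Σ ρ_i t_i down to z_c; mantle fills any gap and the z_c terms cancel.
Column A: 1.6×0.919 + 26×ρ + (z_c − 27.6)×3.31
Column B: 3.48×0 + 19.9×2.86 + (z_c − 3.48 − 19.9)×3.31
The z_c×3.31 term appears on both sides and cancels. Collect the known terms of each column as K = Σ(ρt)_known − 3.31 × (depth of known layers): K_A = 1.4704 − 3.31×27.6 = −89.8856; K_B = 56.914 − 3.31×(3.48 + 19.9) = −20.4738.
Balance: K_A + 26×ρ = K_B, so ρ = (K_B − K_A)/26 = 69.4118/26 = 2.67 g/cm³.

2.67 g/cm³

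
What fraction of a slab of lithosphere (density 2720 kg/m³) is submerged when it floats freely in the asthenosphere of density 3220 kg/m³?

0.845

Submerged fraction = ρ_obj/ρ_fluid = 2720/3220 = 0.845.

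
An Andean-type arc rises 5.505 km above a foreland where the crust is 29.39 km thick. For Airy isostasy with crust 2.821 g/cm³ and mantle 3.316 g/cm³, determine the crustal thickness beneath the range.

66.3 km

Root depth r = h ρ_c / (ρ_m − ρ_c) = 5.505 km × 2.821 / 0.495 = 31.37 km.
Total thickness = T + h + r = 29.39 km + 5.505 km + 31.37 km = 66.3 km.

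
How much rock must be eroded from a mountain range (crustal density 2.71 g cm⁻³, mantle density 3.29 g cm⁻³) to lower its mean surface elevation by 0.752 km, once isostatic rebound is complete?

Net drop Δ = e − u = e − e ρ_c/ρ_m = e (ρ_m − ρ_c)/ρ_m.
e = Δ ρ_m/(ρ_m − ρ_c) = 0.752 km × 3.29/0.58 = 4.27 km.

4.27 km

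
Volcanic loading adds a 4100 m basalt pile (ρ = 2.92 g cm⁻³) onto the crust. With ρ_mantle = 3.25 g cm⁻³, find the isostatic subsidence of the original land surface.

3680 m

Subaerial loading: s = t ρ_load / ρ_m.
s = 4100 m × 2.92/3.25 = 3680 m.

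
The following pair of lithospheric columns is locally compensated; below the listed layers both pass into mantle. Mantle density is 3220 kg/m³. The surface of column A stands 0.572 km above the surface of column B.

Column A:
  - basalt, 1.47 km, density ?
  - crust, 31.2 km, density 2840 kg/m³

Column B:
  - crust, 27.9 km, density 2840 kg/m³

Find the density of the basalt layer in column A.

Take the compensation level at the base of the deeper column (depth z_c below the surface of column A) and equate Σ ρ_i t_i down to z_c; mantle fills any gap and the z_c terms cancel.
Column A: 1.47×ρ + 31.2×2840 + (z_c − 32.67)×3220
Column B: 0.572×0 + 27.9×2840 + (z_c − 0.572 − 27.9)×3220
The z_c×3220 term appears on both sides and cancels. Collect the known terms of each column as K = Σ(ρt)_known − 3220 × (depth of known layers): K_A = 88608 − 3220×32.67 = −16589.4; K_B = 79236 − 3220×(0.572 + 27.9) = −12443.84.
Balance: K_A + 1.47×ρ = K_B, so ρ = (K_B − K_A)/1.47 = 4145.56/1.47 = 2820 kg/m³.

2820 kg/m³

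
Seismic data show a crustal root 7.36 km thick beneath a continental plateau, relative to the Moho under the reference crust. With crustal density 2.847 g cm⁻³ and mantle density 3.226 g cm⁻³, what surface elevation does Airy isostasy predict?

0.98 km

Equating mass per unit area of the two columns: ρ_c h = (ρ_m − ρ_c) r.
h = r (ρ_m − ρ_c) / ρ_c = 7.36 km × (3.226 − 2.847) / 2.847 = 0.98 km.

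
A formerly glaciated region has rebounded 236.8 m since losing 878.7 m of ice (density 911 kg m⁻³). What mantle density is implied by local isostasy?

ρ_m = ρ_ice t / u = 911 × 878.7 m/236.8 m = 3380 kg m⁻³.

3380 kg m⁻³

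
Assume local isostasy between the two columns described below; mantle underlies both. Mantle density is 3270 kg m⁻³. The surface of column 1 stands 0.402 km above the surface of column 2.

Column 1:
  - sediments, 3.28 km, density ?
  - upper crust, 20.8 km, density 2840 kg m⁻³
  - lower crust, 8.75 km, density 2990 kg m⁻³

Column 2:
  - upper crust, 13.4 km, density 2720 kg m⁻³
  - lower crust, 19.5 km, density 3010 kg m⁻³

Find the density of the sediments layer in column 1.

2550 kg m⁻³

Take the compensation level at the base of the deeper column (depth z_c below the surface of column 1) and equate Σ ρ_i t_i down to z_c; mantle fills any gap and the z_c terms cancel.
Column 1: 3.28×ρ + 20.8×2840 + 8.75×2990 + (z_c − 32.83)×3270
Column 2: 0.402×0 + 13.4×2720 + 19.5×3010 + (z_c − 0.402 − 32.9)×3270
The z_c×3270 term appears on both sides and cancels. Collect the known terms of each column as K = Σ(ρt)_known − 3270 × (depth of known layers): K_1 = 85234.5 − 3270×32.83 = −22119.6; K_2 = 95143 − 3270×(0.402 + 32.9) = −13754.54.
Balance: K_1 + 3.28×ρ = K_2, so ρ = (K_2 − K_1)/3.28 = 8365.06/3.28 = 2550 kg m⁻³.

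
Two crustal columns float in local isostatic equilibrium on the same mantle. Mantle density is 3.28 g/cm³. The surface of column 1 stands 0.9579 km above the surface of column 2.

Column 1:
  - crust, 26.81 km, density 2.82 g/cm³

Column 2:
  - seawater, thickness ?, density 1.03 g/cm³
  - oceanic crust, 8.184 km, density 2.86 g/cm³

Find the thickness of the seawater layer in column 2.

Take the compensation level at the base of the deeper column (depth z_c below the surface of column 1) and equate Σ ρ_i t_i down to z_c; mantle fills any gap and the z_c terms cancel.
Column 1: 26.81×2.82 + (z_c − 26.81)×3.28
Column 2: 0.9579×0 + x×1.03 + 8.184×2.86 + (z_c − 0.9579 − 8.184 − x)×3.28
The z_c×3.28 term appears on both sides and cancels. Collect the known terms of each column as K = Σ(ρt)_known − 3.28 × (depth of known layers): K_1 = 75.6042 − 3.28×26.81 = −12.3326; K_2 = 23.40624 − 3.28×(0.9579 + 8.184) = −6.579192.
Balance: K_1 = K_2 − x×(3.28 − 1.03), so x = (K_2 − K_1)/(3.28 − 1.03) = 5.75341/2.25 = 2.56 km.

2.56 km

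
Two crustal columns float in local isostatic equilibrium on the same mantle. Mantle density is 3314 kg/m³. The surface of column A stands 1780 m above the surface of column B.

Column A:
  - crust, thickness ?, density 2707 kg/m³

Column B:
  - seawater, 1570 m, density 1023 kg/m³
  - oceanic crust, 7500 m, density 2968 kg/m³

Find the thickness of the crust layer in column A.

Take the compensation level at the base of the deeper column (depth z_c below the surface of column A) and equate Σ ρ_i t_i down to z_c; mantle fills any gap and the z_c terms cancel.
Column A: x×2707 + (z_c − 0 − x)×3314
Column B: 1780×0 + 1570×1023 + 7500×2968 + (z_c − 1780 − 9070)×3314
The z_c×3314 term appears on both sides and cancels. Collect the known terms of each column as K = Σ(ρt)_known − 3314 × (depth of known layers): K_A = 0 − 3314×0 = 0; K_B = 23866110 − 3314×(1780 + 9070) = −12090790.
Balance: K_A − x×(3314 − 2707) = K_B, so x = (K_A − K_B)/(3314 − 2707) = 12090800/607 = 19900 m.

19900 m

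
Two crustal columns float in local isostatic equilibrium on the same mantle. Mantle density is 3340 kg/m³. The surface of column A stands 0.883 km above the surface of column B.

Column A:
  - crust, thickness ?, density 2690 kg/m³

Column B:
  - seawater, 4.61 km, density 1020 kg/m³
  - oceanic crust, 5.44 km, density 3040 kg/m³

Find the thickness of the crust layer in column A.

23.5 km

Take the compensation level at the base of the deeper column (depth z_c below the surface of column A) and equate Σ ρ_i t_i down to z_c; mantle fills any gap and the z_c terms cancel.
Column A: x×2690 + (z_c − 0 − x)×3340
Column B: 0.883×0 + 4.61×1020 + 5.44×3040 + (z_c − 0.883 − 10.05)×3340
The z_c×3340 term appears on both sides and cancels. Collect the known terms of each column as K = Σ(ρt)_known − 3340 × (depth of known layers): K_A = 0 − 3340×0 = 0; K_B = 21239.8 − 3340×(0.883 + 10.05) = −15276.42.
Balance: K_A − x×(3340 − 2690) = K_B, so x = (K_A − K_B)/(3340 − 2690) = 15276.4/650 = 23.5 km.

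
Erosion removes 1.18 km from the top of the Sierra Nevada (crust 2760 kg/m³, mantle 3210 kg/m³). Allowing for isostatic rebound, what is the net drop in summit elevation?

Rebound u = e ρ_c/ρ_m = 1.18 km × 2760/3210 = 1.015 km.
Net surface drop = e − u = 1.18 km − 1.015 km = e (ρ_m − ρ_c)/ρ_m = 0.165 km.

0.165 km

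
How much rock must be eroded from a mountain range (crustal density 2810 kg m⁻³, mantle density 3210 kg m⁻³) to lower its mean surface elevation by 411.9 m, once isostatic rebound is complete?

3310 m

Net drop Δ = e − u = e − e ρ_c/ρ_m = e (ρ_m − ρ_c)/ρ_m.
e = Δ ρ_m/(ρ_m − ρ_c) = 411.9 m × 3210/400 = 3310 m.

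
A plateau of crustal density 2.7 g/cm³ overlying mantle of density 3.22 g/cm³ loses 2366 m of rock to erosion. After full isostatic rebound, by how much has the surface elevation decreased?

382 m

Rebound u = e ρ_c/ρ_m = 2366 m × 2.7/3.22 = 1984 m.
Net surface drop = e − u = 2366 m − 1984 m = e (ρ_m − ρ_c)/ρ_m = 382 m.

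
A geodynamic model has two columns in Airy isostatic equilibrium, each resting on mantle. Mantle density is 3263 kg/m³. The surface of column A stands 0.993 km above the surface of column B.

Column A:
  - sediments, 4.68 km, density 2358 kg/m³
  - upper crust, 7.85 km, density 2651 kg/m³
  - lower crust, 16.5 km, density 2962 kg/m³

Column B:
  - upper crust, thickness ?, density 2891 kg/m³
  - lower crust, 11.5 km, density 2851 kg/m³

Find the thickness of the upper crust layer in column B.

Take the compensation level at the base of the deeper column (depth z_c below the surface of column A) and equate Σ ρ_i t_i down to z_c; mantle fills any gap and the z_c terms cancel.
Column A: 4.68×2358 + 7.85×2651 + 16.5×2962 + (z_c − 29.03)×3263
Column B: 0.993×0 + x×2891 + 11.5×2851 + (z_c − 0.993 − 11.5 − x)×3263
The z_c×3263 term appears on both sides and cancels. Collect the known terms of each column as K = Σ(ρt)_known − 3263 × (depth of known layers): K_A = 80718.79 − 3263×29.03 = −14006.1; K_B = 32786.5 − 3263×(0.993 + 11.5) = −7978.159.
Balance: K_A = K_B − x×(3263 − 2891), so x = (K_B − K_A)/(3263 − 2891) = 6027.94/372 = 16.2 km.

16.2 km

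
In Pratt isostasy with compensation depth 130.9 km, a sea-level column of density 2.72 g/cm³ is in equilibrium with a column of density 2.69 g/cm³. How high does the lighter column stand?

1.46 km

ρ_ref D = ρ (D + h) → h = D (ρ_ref − ρ)/ρ.
h = 130.9 km × (2.72 − 2.69)/2.69 = 1.46 km.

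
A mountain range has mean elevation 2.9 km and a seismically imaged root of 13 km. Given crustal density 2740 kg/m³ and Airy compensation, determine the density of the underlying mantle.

Airy balance: ρ_c h = (ρ_m − ρ_c) r → ρ_m = ρ_c (1 + h/r).
ρ_m = 2740 × (1 + 2.9 km/13 km) = 3350 kg/m³.

3350 kg/m³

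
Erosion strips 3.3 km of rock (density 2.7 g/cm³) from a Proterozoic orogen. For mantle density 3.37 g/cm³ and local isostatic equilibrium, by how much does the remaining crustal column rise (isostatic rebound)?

Unloading: uplift u = e ρ_c/ρ_m = 3.3 km × 2.7/3.37 = 2.64 km.

2.64 km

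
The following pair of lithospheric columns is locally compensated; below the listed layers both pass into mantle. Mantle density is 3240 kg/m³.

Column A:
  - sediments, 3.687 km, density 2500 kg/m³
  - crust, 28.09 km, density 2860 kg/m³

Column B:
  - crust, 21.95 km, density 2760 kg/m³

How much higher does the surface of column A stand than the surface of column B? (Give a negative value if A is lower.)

For any compensation level in the mantle, the mantle terms cancel and isostasy reduces to e = (Σt_A − Σt_B) − (Σ(ρt)_A − Σ(ρt)_B) / ρ_m.
Σt_A = 31.777 km; Σt_B = 21.95 km; Σ(ρt)_A = 89554.9; Σ(ρt)_B = 60582 (in km·kg/m³).
e = (31.777 − 21.95) − (89554.9 − 60582) / 3240 = 0.885 km.

0.885 km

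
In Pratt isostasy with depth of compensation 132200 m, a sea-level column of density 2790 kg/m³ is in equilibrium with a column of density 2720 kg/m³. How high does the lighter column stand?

ρ_ref D = ρ (D + h) → h = D (ρ_ref − ρ)/ρ.
h = 132200 m × (2790 − 2720)/2720 = 3400 m.

3400 m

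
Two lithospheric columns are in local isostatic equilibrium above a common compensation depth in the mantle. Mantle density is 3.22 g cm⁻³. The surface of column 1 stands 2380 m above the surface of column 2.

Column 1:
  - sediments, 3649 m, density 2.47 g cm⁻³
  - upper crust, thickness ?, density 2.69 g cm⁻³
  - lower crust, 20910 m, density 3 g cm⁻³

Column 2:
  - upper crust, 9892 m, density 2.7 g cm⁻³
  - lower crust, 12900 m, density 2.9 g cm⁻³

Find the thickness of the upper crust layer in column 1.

18100 m

Take the compensation level at the base of the deeper column (depth z_c below the surface of column 1) and equate Σ ρ_i t_i down to z_c; mantle fills any gap and the z_c terms cancel.
Column 1: 3649×2.47 + x×2.69 + 20910×3 + (z_c − 24559 − x)×3.22
Column 2: 2380×0 + 9892×2.7 + 12900×2.9 + (z_c − 2380 − 22792)×3.22
The z_c×3.22 term appears on both sides and cancels. Collect the known terms of each column as K = Σ(ρt)_known − 3.22 × (depth of known layers): K_1 = 71743.03 − 3.22×24559 = −7336.95; K_2 = 64118.4 − 3.22×(2380 + 22792) = −16935.44.
Balance: K_1 − x×(3.22 − 2.69) = K_2, so x = (K_1 − K_2)/(3.22 − 2.69) = 9598.49/0.53 = 18100 m.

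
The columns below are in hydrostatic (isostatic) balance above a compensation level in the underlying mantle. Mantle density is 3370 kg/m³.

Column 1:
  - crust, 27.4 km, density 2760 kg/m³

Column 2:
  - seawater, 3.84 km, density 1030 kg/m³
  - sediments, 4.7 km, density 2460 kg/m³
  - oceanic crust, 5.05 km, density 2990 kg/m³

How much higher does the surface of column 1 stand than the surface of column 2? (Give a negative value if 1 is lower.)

For any compensation level in the mantle, the mantle terms cancel and isostasy reduces to e = (Σt_1 − Σt_2) − (Σ(ρt)_1 − Σ(ρt)_2) / ρ_m.
Σt_1 = 27.4 km; Σt_2 = 13.59 km; Σ(ρt)_1 = 75624; Σ(ρt)_2 = 30616.7 (in km·kg/m³).
e = (27.4 − 13.59) − (75624 − 30616.7) / 3370 = 0.455 km.

0.455 km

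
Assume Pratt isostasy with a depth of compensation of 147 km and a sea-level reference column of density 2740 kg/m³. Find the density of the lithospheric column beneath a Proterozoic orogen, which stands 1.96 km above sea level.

Pratt balance: ρ_ref D = ρ (D + h).
ρ = ρ_ref D/(D + h) = 2740 × 147 km/(147 km + 1.96 km) = 2700 kg/m³.

2700 kg/m³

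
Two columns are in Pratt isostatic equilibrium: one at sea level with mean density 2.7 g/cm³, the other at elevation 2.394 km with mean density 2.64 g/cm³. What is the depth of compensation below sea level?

ρ_ref D = ρ (D + h) → D (ρ_ref − ρ) = ρ h.
D = ρ h/(ρ_ref − ρ) = 2.64 × 2.394 km/(2.7 − 2.64) = 105 km.

105 km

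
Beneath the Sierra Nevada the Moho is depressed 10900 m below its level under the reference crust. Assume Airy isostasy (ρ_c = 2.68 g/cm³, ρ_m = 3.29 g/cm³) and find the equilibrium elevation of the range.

2480 m

Balancing pressure at the compensation depth: ρ_c h = (ρ_m − ρ_c) r.
h = r (ρ_m − ρ_c) / ρ_c = 10900 m × (3.29 − 2.68) / 2.68 = 2480 m.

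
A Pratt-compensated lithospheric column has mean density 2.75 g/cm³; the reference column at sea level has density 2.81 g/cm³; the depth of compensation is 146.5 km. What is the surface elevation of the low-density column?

3.2 km

ρ_ref D = ρ (D + h) → h = D (ρ_ref − ρ)/ρ.
h = 146.5 km × (2.81 − 2.75)/2.75 = 3.2 km.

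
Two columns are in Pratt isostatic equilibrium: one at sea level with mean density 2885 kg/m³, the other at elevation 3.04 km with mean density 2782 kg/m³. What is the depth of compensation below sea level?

ρ_ref D = ρ (D + h) → D (ρ_ref − ρ) = ρ h.
D = ρ h/(ρ_ref − ρ) = 2782 × 3.04 km/(2885 − 2782) = 82.1 km.

82.1 km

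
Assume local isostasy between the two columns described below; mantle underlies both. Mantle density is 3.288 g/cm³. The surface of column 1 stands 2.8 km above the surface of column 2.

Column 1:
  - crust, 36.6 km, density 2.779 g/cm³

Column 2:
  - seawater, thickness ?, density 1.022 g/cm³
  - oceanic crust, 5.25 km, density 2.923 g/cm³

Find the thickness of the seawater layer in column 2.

3.31 km

Take the compensation level at the base of the deeper column (depth z_c below the surface of column 1) and equate Σ ρ_i t_i down to z_c; mantle fills any gap and the z_c terms cancel.
Column 1: 36.6×2.779 + (z_c − 36.6)×3.288
Column 2: 2.8×0 + x×1.022 + 5.25×2.923 + (z_c − 2.8 − 5.25 − x)×3.288
The z_c×3.288 term appears on both sides and cancels. Collect the known terms of each column as K = Σ(ρt)_known − 3.288 × (depth of known layers): K_1 = 101.7114 − 3.288×36.6 = −18.6294; K_2 = 15.34575 − 3.288×(2.8 + 5.25) = −11.12265.
Balance: K_1 = K_2 − x×(3.288 − 1.022), so x = (K_2 − K_1)/(3.288 − 1.022) = 7.50675/2.266 = 3.31 km.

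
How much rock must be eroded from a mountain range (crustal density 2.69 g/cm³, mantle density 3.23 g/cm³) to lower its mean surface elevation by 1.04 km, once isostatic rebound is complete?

Net drop Δ = e − u = e − e ρ_c/ρ_m = e (ρ_m − ρ_c)/ρ_m.
e = Δ ρ_m/(ρ_m − ρ_c) = 1.04 km × 3.23/0.54 = 6.22 km.

6.22 km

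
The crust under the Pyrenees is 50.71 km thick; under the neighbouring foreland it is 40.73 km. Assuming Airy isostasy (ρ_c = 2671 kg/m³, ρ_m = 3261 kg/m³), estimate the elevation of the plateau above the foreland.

1.81 km

Excess crust Δ = 50.71 km − 40.73 km = 9.98 km, split between elevation h and root r with h + r = Δ.
Airy balance ρ_c h = (ρ_m − ρ_c) r gives r = h ρ_c/(ρ_m − ρ_c), so h (1 + ρ_c/(ρ_m − ρ_c)) = Δ, i.e. h = Δ (ρ_m − ρ_c)/ρ_m.
h = 9.98 km × 590/3261 = 1.81 km.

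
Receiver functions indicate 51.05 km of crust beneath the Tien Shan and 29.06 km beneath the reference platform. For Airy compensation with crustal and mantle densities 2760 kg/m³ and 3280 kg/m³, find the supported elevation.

Excess crust Δ = 51.05 km − 29.06 km = 21.99 km, split between elevation h and root r with h + r = Δ.
Airy balance ρ_c h = (ρ_m − ρ_c) r gives r = h ρ_c/(ρ_m − ρ_c), so h (1 + ρ_c/(ρ_m − ρ_c)) = Δ, i.e. h = Δ (ρ_m − ρ_c)/ρ_m.
h = 21.99 km × 520/3280 = 3.49 km.

3.49 km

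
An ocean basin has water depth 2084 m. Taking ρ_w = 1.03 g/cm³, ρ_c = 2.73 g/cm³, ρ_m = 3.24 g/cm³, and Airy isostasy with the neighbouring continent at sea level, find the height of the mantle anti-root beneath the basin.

6950 m

In Airy isostatic equilibrium: replacing crust with seawater at the top is compensated by replacing crust with mantle at the base: d (ρ_c − ρ_w) = a (ρ_m − ρ_c).
a = d (ρ_c − ρ_w)/(ρ_m − ρ_c) = 2084 m × 1.7/0.51 = 6950 m.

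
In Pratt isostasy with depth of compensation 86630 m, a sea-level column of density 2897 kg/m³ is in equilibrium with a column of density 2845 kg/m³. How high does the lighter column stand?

1580 m

ρ_ref D = ρ (D + h) → h = D (ρ_ref − ρ)/ρ.
h = 86630 m × (2897 − 2845)/2845 = 1580 m.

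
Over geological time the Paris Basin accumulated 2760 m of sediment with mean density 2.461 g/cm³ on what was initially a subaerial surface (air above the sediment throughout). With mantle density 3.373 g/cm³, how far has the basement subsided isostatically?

2010 m

Subaerial load: s = t ρ_sed / ρ_m = 2760 m × 2.461/3.373 = 2010 m.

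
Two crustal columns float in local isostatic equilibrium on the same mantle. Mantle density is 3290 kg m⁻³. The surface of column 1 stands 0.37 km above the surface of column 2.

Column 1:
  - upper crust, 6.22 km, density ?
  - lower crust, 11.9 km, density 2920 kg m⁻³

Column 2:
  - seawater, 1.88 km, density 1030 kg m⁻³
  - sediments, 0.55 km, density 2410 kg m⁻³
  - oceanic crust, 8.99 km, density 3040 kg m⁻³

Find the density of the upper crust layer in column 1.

2680 kg m⁻³

Take the compensation level at the base of the deeper column (depth z_c below the surface of column 1) and equate Σ ρ_i t_i down to z_c; mantle fills any gap and the z_c terms cancel.
Column 1: 6.22×ρ + 11.9×2920 + (z_c − 18.12)×3290
Column 2: 0.37×0 + 1.88×1030 + 0.55×2410 + 8.99×3040 + (z_c − 0.37 − 11.42)×3290
The z_c×3290 term appears on both sides and cancels. Collect the known terms of each column as K = Σ(ρt)_known − 3290 × (depth of known layers): K_1 = 34748 − 3290×18.12 = −24866.8; K_2 = 30591.5 − 3290×(0.37 + 11.42) = −8197.6.
Balance: K_1 + 6.22×ρ = K_2, so ρ = (K_2 − K_1)/6.22 = 16669.2/6.22 = 2680 kg m⁻³.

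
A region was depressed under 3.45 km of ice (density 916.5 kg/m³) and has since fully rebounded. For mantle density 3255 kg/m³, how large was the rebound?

Removing the load lets mantle flow back in; uplift u satisfies ρ_ice t = ρ_m u.
u = t ρ_ice/ρ_m = 3.45 km × 916.5/3255 = 0.971 km.

0.971 km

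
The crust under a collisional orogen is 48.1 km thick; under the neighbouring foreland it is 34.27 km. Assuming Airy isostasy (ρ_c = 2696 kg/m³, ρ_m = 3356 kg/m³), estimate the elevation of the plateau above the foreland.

2.72 km

Excess crust Δ = 48.1 km − 34.27 km = 13.83 km, split between elevation h and root r with h + r = Δ.
Airy balance ρ_c h = (ρ_m − ρ_c) r gives r = h ρ_c/(ρ_m − ρ_c), so h (1 + ρ_c/(ρ_m − ρ_c)) = Δ, i.e. h = Δ (ρ_m − ρ_c)/ρ_m.
h = 13.83 km × 660/3356 = 2.72 km.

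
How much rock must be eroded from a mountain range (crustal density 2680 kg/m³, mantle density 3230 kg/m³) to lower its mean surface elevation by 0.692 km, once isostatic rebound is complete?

Net drop Δ = e − u = e − e ρ_c/ρ_m = e (ρ_m − ρ_c)/ρ_m.
e = Δ ρ_m/(ρ_m − ρ_c) = 0.692 km × 3230/550 = 4.06 km.

4.06 km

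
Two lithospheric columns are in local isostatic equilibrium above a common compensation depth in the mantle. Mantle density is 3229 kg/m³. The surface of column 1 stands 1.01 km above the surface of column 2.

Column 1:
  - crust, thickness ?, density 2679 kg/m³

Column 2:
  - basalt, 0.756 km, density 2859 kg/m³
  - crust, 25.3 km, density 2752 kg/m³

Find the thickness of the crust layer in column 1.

28.4 km

Take the compensation level at the base of the deeper column (depth z_c below the surface of column 1) and equate Σ ρ_i t_i down to z_c; mantle fills any gap and the z_c terms cancel.
Column 1: x×2679 + (z_c − 0 − x)×3229
Column 2: 1.01×0 + 0.756×2859 + 25.3×2752 + (z_c − 1.01 − 26.056)×3229
The z_c×3229 term appears on both sides and cancels. Collect the known terms of each column as K = Σ(ρt)_known − 3229 × (depth of known layers): K_1 = 0 − 3229×0 = 0; K_2 = 71787.004 − 3229×(1.01 + 26.056) = −15609.11.
Balance: K_1 − x×(3229 − 2679) = K_2, so x = (K_1 − K_2)/(3229 − 2679) = 15609.1/550 = 28.4 km.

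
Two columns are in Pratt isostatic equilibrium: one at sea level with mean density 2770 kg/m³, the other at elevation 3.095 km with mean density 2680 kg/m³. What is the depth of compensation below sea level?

ρ_ref D = ρ (D + h) → D (ρ_ref − ρ) = ρ h.
D = ρ h/(ρ_ref − ρ) = 2680 × 3.095 km/(2770 − 2680) = 92.2 km.

92.2 km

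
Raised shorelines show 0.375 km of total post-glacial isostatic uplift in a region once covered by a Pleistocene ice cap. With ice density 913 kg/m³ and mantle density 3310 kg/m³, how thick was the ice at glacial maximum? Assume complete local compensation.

u = t ρ_ice/ρ_m → t = u ρ_m/ρ_ice = 0.375 km × 3310/913 = 1.36 km.

1.36 km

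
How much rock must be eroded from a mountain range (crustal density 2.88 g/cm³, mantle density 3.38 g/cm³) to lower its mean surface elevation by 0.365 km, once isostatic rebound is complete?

2.47 km

Net drop Δ = e − u = e − e ρ_c/ρ_m = e (ρ_m − ρ_c)/ρ_m.
e = Δ ρ_m/(ρ_m − ρ_c) = 0.365 km × 3.38/0.5 = 2.47 km.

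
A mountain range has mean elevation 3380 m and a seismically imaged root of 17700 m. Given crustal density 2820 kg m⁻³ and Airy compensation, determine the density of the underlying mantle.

Airy balance: ρ_c h = (ρ_m − ρ_c) r → ρ_m = ρ_c (1 + h/r).
ρ_m = 2820 × (1 + 3380 m/17700 m) = 3360 kg m⁻³.

3360 kg m⁻³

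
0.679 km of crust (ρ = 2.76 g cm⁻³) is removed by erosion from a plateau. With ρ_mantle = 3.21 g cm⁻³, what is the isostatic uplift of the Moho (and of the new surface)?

0.584 km

Unloading: uplift u = e ρ_c/ρ_m = 0.679 km × 2.76/3.21 = 0.584 km.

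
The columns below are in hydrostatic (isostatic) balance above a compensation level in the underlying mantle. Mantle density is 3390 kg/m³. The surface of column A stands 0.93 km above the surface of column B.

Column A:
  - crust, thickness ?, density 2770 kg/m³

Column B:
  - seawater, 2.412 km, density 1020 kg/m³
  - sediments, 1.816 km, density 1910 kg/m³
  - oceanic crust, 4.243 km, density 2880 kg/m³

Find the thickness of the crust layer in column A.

22.1 km

Take the compensation level at the base of the deeper column (depth z_c below the surface of column A) and equate Σ ρ_i t_i down to z_c; mantle fills any gap and the z_c terms cancel.
Column A: x×2770 + (z_c − 0 − x)×3390
Column B: 0.93×0 + 2.412×1020 + 1.816×1910 + 4.243×2880 + (z_c − 0.93 − 8.471)×3390
The z_c×3390 term appears on both sides and cancels. Collect the known terms of each column as K = Σ(ρt)_known − 3390 × (depth of known layers): K_A = 0 − 3390×0 = 0; K_B = 18148.64 − 3390×(0.93 + 8.471) = −13720.75.
Balance: K_A − x×(3390 − 2770) = K_B, so x = (K_A − K_B)/(3390 − 2770) = 13720.8/620 = 22.1 km.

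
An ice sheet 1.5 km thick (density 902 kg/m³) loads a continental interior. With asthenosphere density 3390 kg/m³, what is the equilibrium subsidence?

In Airy isostatic equilibrium: the ice load ρ_ice t is balanced by mantle displaced below, ρ_m s.
s = t ρ_ice / ρ_m = 1.5 km × 902/3390 = 0.399 km.

0.399 km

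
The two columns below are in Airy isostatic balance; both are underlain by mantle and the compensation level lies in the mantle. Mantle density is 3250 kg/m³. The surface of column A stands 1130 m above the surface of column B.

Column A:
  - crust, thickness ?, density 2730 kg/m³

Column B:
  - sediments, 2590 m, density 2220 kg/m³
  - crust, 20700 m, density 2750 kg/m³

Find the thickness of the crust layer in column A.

32100 m

Take the compensation level at the base of the deeper column (depth z_c below the surface of column A) and equate Σ ρ_i t_i down to z_c; mantle fills any gap and the z_c terms cancel.
Column A: x×2730 + (z_c − 0 − x)×3250
Column B: 1130×0 + 2590×2220 + 20700×2750 + (z_c − 1130 − 23290)×3250
The z_c×3250 term appears on both sides and cancels. Collect the known terms of each column as K = Σ(ρt)_known − 3250 × (depth of known layers): K_A = 0 − 3250×0 = 0; K_B = 62674800 − 3250×(1130 + 23290) = −16690200.
Balance: K_A − x×(3250 − 2730) = K_B, so x = (K_A − K_B)/(3250 − 2730) = 16690200/520 = 32100 m.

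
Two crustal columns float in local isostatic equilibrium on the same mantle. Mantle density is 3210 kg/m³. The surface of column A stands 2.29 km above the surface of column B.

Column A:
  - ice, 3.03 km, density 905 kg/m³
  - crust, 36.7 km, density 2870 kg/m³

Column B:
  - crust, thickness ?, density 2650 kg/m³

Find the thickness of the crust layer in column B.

Take the compensation level at the base of the deeper column (depth z_c below the surface of column A) and equate Σ ρ_i t_i down to z_c; mantle fills any gap and the z_c terms cancel.
Column A: 3.03×905 + 36.7×2870 + (z_c − 39.73)×3210
Column B: 2.29×0 + x×2650 + (z_c − 2.29 − 0 − x)×3210
The z_c×3210 term appears on both sides and cancels. Collect the known terms of each column as K = Σ(ρt)_known − 3210 × (depth of known layers): K_A = 108071.15 − 3210×39.73 = −19462.15; K_B = 0 − 3210×(2.29 + 0) = −7350.9.
Balance: K_A = K_B − x×(3210 − 2650), so x = (K_B − K_A)/(3210 − 2650) = 12111.2/560 = 21.6 km.

21.6 km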